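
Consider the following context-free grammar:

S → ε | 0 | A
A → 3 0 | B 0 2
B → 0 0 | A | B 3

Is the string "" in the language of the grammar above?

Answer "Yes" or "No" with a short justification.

Yes - a valid derivation exists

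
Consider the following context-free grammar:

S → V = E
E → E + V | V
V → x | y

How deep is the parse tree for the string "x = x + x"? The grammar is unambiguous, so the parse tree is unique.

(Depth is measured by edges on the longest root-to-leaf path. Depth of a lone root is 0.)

4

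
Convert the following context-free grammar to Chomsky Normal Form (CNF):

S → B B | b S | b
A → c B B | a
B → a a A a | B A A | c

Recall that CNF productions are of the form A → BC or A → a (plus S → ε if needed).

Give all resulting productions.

TB → b; S → b; TC → c; A → a; TA → a; B → c; S → B B; S → TB S; A → TC X0; X0 → B B; B → TA X1; X1 → TA X2; X2 → A TA; B → B X3; X3 → A A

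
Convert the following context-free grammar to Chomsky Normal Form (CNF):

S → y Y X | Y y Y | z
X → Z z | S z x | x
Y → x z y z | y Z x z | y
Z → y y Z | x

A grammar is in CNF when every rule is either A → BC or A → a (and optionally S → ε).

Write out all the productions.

TY → y; S → z; TZ → z; TX → x; X → x; Y → y; Z → x; S → TY X0; X0 → Y X; S → Y X1; X1 → TY Y; X → Z TZ; X → S X2; X2 → TZ TX; Y → TX X3; X3 → TZ X4; X4 → TY TZ; Y → TY X5; X5 → Z X6; X6 → TX TZ; Z → TY X7; X7 → TY Z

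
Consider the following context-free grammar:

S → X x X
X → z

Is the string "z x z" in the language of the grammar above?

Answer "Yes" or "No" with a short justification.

Yes - a valid derivation exists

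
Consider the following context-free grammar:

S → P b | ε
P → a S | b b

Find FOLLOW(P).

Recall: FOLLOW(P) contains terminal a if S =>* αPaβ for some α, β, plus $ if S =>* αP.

We compute FOLLOW(P) using the standard algorithm.
FOLLOW(S) starts with {$}.
FIRST(P) = {a, b}
FIRST(S) = {a, b, ε}
FOLLOW(P) = {b}
FOLLOW(S) = {$, b}
Therefore, FOLLOW(P) = {b}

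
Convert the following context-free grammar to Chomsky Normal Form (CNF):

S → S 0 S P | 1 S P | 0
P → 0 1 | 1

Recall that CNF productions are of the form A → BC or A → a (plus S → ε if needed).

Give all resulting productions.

T0 → 0; T1 → 1; S → 0; P → 1; S → S X0; X0 → T0 X1; X1 → S P; S → T1 X2; X2 → S P; P → T0 T1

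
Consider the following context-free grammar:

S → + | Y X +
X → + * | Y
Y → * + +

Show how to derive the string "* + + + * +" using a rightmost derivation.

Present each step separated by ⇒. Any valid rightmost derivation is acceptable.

S ⇒ Y X + ⇒ Y + * + ⇒ * + + + * +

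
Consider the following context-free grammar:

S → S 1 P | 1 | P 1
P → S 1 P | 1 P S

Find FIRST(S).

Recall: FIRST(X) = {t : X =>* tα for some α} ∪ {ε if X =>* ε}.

We compute FIRST(S) using the standard algorithm.
FIRST(P) = {1}
FIRST(S) = {1}
Therefore, FIRST(S) = {1}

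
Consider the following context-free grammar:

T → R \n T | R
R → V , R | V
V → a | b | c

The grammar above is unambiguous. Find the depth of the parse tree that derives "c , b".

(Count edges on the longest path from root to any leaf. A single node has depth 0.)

4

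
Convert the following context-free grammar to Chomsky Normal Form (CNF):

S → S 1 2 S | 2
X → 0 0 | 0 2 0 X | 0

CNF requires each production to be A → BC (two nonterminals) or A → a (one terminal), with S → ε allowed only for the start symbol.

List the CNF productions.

T1 → 1; T2 → 2; S → 2; T0 → 0; X → 0; S → S X0; X0 → T1 X1; X1 → T2 S; X → T0 T0; X → T0 X2; X2 → T2 X3; X3 → T0 X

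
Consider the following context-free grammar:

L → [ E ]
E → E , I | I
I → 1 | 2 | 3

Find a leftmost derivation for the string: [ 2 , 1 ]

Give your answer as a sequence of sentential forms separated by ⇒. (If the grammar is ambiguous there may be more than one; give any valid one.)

L ⇒ [ E ] ⇒ [ E , I ] ⇒ [ I , I ] ⇒ [ 2 , I ] ⇒ [ 2 , 1 ]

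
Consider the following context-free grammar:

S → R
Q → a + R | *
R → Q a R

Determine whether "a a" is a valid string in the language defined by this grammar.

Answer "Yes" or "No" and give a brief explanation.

No - no valid derivation exists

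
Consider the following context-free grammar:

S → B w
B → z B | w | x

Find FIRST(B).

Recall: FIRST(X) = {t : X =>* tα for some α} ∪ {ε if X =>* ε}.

We compute FIRST(B) using the standard algorithm.
FIRST(B) = {w, x, z}
FIRST(S) = {w, x, z}
Therefore, FIRST(B) = {w, x, z}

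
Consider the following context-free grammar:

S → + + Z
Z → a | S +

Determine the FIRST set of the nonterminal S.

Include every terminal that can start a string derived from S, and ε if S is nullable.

We compute FIRST(S) using the standard algorithm.
FIRST(S) = {+}
FIRST(Z) = {+, a}
Therefore, FIRST(S) = {+}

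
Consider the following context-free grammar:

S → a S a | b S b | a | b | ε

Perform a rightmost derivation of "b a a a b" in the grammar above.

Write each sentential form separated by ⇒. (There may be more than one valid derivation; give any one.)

S ⇒ b S b ⇒ b a S a b ⇒ b a a a b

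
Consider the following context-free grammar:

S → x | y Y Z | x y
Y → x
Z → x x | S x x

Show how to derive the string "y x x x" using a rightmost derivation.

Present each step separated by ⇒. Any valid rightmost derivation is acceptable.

S ⇒ y Y Z ⇒ y Y x x ⇒ y x x x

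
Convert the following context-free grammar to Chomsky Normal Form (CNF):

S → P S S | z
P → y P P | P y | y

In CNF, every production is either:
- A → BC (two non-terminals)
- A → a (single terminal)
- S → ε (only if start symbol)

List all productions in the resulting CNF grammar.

S → z; TY → y; P → y; S → P X0; X0 → S S; P → TY X1; X1 → P P; P → P TY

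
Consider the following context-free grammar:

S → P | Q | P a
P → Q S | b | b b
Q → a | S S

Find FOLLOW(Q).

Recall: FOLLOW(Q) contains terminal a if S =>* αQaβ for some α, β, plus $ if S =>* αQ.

We compute FOLLOW(Q) using the standard algorithm.
FOLLOW(S) starts with {$}.
FIRST(P) = {a, b}
FIRST(Q) = {a, b}
FIRST(S) = {a, b}
FOLLOW(P) = {$, a, b}
FOLLOW(Q) = {$, a, b}
FOLLOW(S) = {$, a, b}
Therefore, FOLLOW(Q) = {$, a, b}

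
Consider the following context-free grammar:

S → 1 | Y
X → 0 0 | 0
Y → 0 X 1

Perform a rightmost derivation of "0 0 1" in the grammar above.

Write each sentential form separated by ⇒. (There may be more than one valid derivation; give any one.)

S ⇒ Y ⇒ 0 X 1 ⇒ 0 0 1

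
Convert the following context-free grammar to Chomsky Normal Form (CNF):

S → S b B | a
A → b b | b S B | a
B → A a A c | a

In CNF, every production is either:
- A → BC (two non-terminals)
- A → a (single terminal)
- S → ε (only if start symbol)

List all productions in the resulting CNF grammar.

TB → b; S → a; A → a; TA → a; TC → c; B → a; S → S X0; X0 → TB B; A → TB TB; A → TB X1; X1 → S B; B → A X2; X2 → TA X3; X3 → A TC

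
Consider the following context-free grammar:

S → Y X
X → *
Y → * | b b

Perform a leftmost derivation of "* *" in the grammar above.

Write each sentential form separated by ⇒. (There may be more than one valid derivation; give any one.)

S ⇒ Y X ⇒ * X ⇒ * *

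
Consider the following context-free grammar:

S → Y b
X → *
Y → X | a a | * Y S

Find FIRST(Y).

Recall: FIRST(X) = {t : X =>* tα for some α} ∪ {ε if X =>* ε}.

We compute FIRST(Y) using the standard algorithm.
FIRST(S) = {*, a}
FIRST(X) = {*}
FIRST(Y) = {*, a}
Therefore, FIRST(Y) = {*, a}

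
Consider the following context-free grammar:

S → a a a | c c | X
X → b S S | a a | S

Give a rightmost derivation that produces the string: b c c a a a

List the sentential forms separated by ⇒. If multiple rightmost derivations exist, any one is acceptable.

S ⇒ X ⇒ b S S ⇒ b S a a a ⇒ b c c a a a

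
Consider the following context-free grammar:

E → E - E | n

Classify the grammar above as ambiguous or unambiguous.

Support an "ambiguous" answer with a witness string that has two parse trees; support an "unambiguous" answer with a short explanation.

Ambiguous - the string 'n - n - n - n' has two distinct parse trees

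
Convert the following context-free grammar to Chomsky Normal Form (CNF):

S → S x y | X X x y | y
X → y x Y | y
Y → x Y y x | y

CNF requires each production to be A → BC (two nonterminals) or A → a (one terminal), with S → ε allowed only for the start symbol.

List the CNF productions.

TX → x; TY → y; S → y; X → y; Y → y; S → S X0; X0 → TX TY; S → X X1; X1 → X X2; X2 → TX TY; X → TY X3; X3 → TX Y; Y → TX X4; X4 → Y X5; X5 → TY TX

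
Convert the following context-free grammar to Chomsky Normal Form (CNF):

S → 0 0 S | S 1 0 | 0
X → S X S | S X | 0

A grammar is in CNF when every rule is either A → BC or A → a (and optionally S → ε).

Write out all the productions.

T0 → 0; T1 → 1; S → 0; X → 0; S → T0 X0; X0 → T0 S; S → S X1; X1 → T1 T0; X → S X2; X2 → X S; X → S X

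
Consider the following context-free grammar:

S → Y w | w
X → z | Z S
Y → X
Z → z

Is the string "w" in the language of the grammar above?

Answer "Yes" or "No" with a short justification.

Yes - a valid derivation exists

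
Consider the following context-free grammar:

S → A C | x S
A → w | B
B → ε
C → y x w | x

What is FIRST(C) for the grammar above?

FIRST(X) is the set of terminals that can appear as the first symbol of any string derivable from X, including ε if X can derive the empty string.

We compute FIRST(C) using the standard algorithm.
FIRST(A) = {w, ε}
FIRST(B) = {ε}
FIRST(C) = {x, y}
FIRST(S) = {w, x, y}
Therefore, FIRST(C) = {x, y}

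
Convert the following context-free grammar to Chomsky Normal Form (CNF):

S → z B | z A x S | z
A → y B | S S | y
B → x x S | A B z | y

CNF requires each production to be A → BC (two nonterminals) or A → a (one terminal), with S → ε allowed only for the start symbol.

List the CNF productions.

TZ → z; TX → x; S → z; TY → y; A → y; B → y; S → TZ B; S → TZ X0; X0 → A X1; X1 → TX S; A → TY B; A → S S; B → TX X2; X2 → TX S; B → A X3; X3 → B TZ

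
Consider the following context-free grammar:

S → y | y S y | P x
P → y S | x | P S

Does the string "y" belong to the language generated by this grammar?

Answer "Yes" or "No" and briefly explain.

Yes - a valid derivation exists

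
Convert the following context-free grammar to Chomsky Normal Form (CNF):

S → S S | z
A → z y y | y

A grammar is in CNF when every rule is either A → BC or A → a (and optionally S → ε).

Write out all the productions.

S → z; TZ → z; TY → y; A → y; S → S S; A → TZ X0; X0 → TY TY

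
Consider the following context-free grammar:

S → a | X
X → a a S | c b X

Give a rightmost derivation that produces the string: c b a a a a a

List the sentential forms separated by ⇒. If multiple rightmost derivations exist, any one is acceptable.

S ⇒ X ⇒ c b X ⇒ c b a a S ⇒ c b a a X ⇒ c b a a a a S ⇒ c b a a a a a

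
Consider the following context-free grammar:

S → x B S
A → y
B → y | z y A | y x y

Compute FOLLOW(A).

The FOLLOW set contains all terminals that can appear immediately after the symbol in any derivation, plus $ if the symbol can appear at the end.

We compute FOLLOW(A) using the standard algorithm.
FOLLOW(S) starts with {$}.
FIRST(A) = {y}
FIRST(B) = {y, z}
FIRST(S) = {x}
FOLLOW(A) = {x}
FOLLOW(B) = {x}
FOLLOW(S) = {$}
Therefore, FOLLOW(A) = {x}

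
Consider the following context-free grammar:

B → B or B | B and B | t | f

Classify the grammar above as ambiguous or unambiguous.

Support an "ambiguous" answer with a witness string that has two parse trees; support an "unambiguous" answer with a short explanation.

Ambiguous - the string 't and f or t and f or t' has two distinct parse trees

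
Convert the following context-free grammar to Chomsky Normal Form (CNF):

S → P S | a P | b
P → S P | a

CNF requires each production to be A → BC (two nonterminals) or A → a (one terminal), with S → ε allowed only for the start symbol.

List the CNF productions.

TA → a; S → b; P → a; S → P S; S → TA P; P → S P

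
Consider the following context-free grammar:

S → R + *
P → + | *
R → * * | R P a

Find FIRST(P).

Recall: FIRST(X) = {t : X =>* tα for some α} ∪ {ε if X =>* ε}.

We compute FIRST(P) using the standard algorithm.
FIRST(P) = {*, +}
FIRST(R) = {*}
FIRST(S) = {*}
Therefore, FIRST(P) = {*, +}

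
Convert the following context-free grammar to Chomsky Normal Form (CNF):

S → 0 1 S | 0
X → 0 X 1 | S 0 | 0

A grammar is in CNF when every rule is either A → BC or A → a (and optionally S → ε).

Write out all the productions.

T0 → 0; T1 → 1; S → 0; X → 0; S → T0 X0; X0 → T1 S; X → T0 X1; X1 → X T1; X → S T0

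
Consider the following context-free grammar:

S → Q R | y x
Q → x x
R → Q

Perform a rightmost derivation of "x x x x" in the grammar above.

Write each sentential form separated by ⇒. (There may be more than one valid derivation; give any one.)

S ⇒ Q R ⇒ Q Q ⇒ Q x x ⇒ x x x x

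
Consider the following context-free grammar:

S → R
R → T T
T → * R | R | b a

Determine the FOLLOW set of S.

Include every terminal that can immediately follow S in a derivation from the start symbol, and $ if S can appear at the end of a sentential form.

We compute FOLLOW(S) using the standard algorithm.
FOLLOW(S) starts with {$}.
FIRST(R) = {*, b}
FIRST(S) = {*, b}
FIRST(T) = {*, b}
FOLLOW(R) = {$, *, b}
FOLLOW(S) = {$}
FOLLOW(T) = {$, *, b}
Therefore, FOLLOW(S) = {$}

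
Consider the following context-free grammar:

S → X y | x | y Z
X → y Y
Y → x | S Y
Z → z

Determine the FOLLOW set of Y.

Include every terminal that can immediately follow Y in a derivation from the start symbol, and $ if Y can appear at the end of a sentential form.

We compute FOLLOW(Y) using the standard algorithm.
FOLLOW(S) starts with {$}.
FIRST(S) = {x, y}
FIRST(X) = {y}
FIRST(Y) = {x, y}
FIRST(Z) = {z}
FOLLOW(S) = {$, x, y}
FOLLOW(X) = {y}
FOLLOW(Y) = {y}
FOLLOW(Z) = {$, x, y}
Therefore, FOLLOW(Y) = {y}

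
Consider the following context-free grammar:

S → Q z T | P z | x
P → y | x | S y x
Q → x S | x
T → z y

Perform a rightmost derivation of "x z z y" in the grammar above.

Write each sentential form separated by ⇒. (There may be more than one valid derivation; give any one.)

S ⇒ Q z T ⇒ Q z z y ⇒ x z z y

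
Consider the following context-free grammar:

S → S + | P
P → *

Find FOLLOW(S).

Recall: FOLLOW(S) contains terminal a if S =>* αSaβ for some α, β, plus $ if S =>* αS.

We compute FOLLOW(S) using the standard algorithm.
FOLLOW(S) starts with {$}.
FIRST(P) = {*}
FIRST(S) = {*}
FOLLOW(P) = {$, +}
FOLLOW(S) = {$, +}
Therefore, FOLLOW(S) = {$, +}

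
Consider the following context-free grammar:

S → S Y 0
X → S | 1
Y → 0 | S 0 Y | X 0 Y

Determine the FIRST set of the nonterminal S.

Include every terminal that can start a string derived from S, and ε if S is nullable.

We compute FIRST(S) using the standard algorithm.
FIRST(S) = {}
FIRST(X) = {1}
FIRST(Y) = {0, 1}
Therefore, FIRST(S) = {}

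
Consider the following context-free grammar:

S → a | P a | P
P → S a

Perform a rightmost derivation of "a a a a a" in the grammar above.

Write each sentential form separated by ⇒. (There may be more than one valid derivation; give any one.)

S ⇒ P a ⇒ S a a ⇒ P a a a ⇒ S a a a a ⇒ a a a a a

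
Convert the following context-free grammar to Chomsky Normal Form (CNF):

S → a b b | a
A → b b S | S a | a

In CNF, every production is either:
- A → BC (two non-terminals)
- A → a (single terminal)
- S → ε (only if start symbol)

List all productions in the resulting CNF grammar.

TA → a; TB → b; S → a; A → a; S → TA X0; X0 → TB TB; A → TB X1; X1 → TB S; A → S TA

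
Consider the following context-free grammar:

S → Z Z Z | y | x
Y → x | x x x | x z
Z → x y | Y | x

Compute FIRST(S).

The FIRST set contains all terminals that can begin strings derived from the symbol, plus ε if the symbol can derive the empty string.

We compute FIRST(S) using the standard algorithm.
FIRST(S) = {x, y}
FIRST(Y) = {x}
FIRST(Z) = {x}
Therefore, FIRST(S) = {x, y}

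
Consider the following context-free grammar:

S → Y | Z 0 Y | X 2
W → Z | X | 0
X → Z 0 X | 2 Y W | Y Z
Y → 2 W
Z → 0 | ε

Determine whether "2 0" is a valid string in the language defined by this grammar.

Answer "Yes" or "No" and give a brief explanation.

Yes - a valid derivation exists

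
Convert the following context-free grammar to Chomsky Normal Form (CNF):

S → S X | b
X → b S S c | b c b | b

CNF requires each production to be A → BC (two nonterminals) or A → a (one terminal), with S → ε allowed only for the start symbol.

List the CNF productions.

S → b; TB → b; TC → c; X → b; S → S X; X → TB X0; X0 → S X1; X1 → S TC; X → TB X2; X2 → TC TB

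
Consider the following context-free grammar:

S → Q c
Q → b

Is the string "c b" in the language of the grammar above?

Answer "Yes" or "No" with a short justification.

No - no valid derivation exists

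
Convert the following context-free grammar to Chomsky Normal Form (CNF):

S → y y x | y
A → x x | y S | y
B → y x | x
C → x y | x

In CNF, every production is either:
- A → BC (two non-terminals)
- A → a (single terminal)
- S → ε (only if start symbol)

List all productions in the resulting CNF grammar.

TY → y; TX → x; S → y; A → y; B → x; C → x; S → TY X0; X0 → TY TX; A → TX TX; A → TY S; B → TY TX; C → TX TY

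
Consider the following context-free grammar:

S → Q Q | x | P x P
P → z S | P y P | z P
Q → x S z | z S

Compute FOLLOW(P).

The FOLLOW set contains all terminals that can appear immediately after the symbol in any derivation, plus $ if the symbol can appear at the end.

We compute FOLLOW(P) using the standard algorithm.
FOLLOW(S) starts with {$}.
FIRST(P) = {z}
FIRST(Q) = {x, z}
FIRST(S) = {x, z}
FOLLOW(P) = {$, x, y, z}
FOLLOW(Q) = {$, x, y, z}
FOLLOW(S) = {$, x, y, z}
Therefore, FOLLOW(P) = {$, x, y, z}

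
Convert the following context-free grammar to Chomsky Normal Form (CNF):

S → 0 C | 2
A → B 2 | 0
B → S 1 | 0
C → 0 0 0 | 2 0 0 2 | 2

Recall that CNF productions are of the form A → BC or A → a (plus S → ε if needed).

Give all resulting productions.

T0 → 0; S → 2; T2 → 2; A → 0; T1 → 1; B → 0; C → 2; S → T0 C; A → B T2; B → S T1; C → T0 X0; X0 → T0 T0; C → T2 X1; X1 → T0 X2; X2 → T0 T2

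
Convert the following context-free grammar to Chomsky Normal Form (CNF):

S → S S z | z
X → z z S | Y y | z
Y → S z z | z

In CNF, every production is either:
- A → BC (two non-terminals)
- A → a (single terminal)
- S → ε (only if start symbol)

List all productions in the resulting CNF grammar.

TZ → z; S → z; TY → y; X → z; Y → z; S → S X0; X0 → S TZ; X → TZ X1; X1 → TZ S; X → Y TY; Y → S X2; X2 → TZ TZ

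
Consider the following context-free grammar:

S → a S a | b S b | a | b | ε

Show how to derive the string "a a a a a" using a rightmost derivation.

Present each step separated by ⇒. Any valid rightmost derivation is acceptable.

S ⇒ a S a ⇒ a a S a a ⇒ a a a a a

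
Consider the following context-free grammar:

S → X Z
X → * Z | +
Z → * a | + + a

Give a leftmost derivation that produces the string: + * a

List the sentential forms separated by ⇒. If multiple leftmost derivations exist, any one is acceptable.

S ⇒ X Z ⇒ + Z ⇒ + * a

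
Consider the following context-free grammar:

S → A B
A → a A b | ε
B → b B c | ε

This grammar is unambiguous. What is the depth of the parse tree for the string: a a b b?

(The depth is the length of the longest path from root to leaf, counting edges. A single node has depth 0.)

4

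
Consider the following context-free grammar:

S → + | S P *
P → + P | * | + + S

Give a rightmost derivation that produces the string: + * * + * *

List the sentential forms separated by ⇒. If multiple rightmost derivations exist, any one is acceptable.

S ⇒ S P * ⇒ S + P * ⇒ S + * * ⇒ S P * + * * ⇒ S * * + * * ⇒ + * * + * *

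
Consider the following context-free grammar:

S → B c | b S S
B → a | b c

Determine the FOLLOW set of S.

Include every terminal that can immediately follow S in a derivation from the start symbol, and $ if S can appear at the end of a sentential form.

We compute FOLLOW(S) using the standard algorithm.
FOLLOW(S) starts with {$}.
FIRST(B) = {a, b}
FIRST(S) = {a, b}
FOLLOW(B) = {c}
FOLLOW(S) = {$, a, b}
Therefore, FOLLOW(S) = {$, a, b}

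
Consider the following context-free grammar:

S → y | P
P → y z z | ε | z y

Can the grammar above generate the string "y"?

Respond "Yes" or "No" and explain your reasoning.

Yes - a valid derivation exists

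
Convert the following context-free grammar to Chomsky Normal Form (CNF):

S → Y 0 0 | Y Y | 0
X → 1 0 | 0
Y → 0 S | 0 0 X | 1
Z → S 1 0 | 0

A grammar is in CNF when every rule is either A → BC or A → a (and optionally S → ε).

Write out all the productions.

T0 → 0; S → 0; T1 → 1; X → 0; Y → 1; Z → 0; S → Y X0; X0 → T0 T0; S → Y Y; X → T1 T0; Y → T0 S; Y → T0 X1; X1 → T0 X; Z → S X2; X2 → T1 T0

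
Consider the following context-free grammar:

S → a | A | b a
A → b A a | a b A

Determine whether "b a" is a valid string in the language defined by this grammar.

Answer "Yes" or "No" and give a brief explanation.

Yes - a valid derivation exists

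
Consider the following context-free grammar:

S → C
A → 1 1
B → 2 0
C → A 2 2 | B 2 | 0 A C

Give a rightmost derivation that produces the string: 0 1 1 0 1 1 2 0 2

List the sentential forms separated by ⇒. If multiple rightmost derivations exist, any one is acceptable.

S ⇒ C ⇒ 0 A C ⇒ 0 A 0 A C ⇒ 0 A 0 A B 2 ⇒ 0 A 0 A 2 0 2 ⇒ 0 A 0 1 1 2 0 2 ⇒ 0 1 1 0 1 1 2 0 2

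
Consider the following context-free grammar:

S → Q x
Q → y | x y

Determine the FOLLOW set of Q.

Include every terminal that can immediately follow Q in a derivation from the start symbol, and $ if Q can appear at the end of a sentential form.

We compute FOLLOW(Q) using the standard algorithm.
FOLLOW(S) starts with {$}.
FIRST(Q) = {x, y}
FIRST(S) = {x, y}
FOLLOW(Q) = {x}
FOLLOW(S) = {$}
Therefore, FOLLOW(Q) = {x}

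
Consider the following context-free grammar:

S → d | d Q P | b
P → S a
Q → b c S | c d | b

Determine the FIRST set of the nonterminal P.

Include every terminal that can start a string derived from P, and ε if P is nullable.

We compute FIRST(P) using the standard algorithm.
FIRST(P) = {b, d}
FIRST(Q) = {b, c}
FIRST(S) = {b, d}
Therefore, FIRST(P) = {b, d}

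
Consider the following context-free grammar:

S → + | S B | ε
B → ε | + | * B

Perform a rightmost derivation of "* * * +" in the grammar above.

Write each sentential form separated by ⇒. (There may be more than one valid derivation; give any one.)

S ⇒ S B ⇒ S * B ⇒ S * * B ⇒ S * * * B ⇒ S * * * + ⇒ * * * +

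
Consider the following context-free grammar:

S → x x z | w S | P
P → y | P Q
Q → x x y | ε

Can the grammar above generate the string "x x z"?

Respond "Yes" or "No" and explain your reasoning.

Yes - a valid derivation exists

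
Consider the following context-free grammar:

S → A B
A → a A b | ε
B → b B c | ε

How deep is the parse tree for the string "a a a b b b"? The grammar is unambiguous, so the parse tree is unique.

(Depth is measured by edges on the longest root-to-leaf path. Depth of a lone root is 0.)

5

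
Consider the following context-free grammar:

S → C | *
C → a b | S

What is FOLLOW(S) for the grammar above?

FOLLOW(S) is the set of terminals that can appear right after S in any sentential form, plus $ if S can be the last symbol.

We compute FOLLOW(S) using the standard algorithm.
FOLLOW(S) starts with {$}.
FIRST(C) = {*, a}
FIRST(S) = {*, a}
FOLLOW(C) = {$}
FOLLOW(S) = {$}
Therefore, FOLLOW(S) = {$}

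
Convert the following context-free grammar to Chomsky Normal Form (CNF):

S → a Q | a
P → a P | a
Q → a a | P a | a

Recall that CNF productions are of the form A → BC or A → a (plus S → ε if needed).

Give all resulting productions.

TA → a; S → a; P → a; Q → a; S → TA Q; P → TA P; Q → TA TA; Q → P TA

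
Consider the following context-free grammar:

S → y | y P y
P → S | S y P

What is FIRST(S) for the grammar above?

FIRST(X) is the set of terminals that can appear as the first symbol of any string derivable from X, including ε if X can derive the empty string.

We compute FIRST(S) using the standard algorithm.
FIRST(P) = {y}
FIRST(S) = {y}
Therefore, FIRST(S) = {y}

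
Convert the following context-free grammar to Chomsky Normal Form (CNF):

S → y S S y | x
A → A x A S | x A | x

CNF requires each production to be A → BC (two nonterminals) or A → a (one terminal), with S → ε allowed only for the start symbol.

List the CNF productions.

TY → y; S → x; TX → x; A → x; S → TY X0; X0 → S X1; X1 → S TY; A → A X2; X2 → TX X3; X3 → A S; A → TX A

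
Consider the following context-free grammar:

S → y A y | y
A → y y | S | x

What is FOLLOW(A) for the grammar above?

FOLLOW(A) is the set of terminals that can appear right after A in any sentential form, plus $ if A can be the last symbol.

We compute FOLLOW(A) using the standard algorithm.
FOLLOW(S) starts with {$}.
FIRST(A) = {x, y}
FIRST(S) = {y}
FOLLOW(A) = {y}
FOLLOW(S) = {$, y}
Therefore, FOLLOW(A) = {y}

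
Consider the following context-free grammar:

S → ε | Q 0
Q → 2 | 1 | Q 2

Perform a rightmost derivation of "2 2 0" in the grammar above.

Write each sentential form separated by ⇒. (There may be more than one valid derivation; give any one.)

S ⇒ Q 0 ⇒ Q 2 0 ⇒ 2 2 0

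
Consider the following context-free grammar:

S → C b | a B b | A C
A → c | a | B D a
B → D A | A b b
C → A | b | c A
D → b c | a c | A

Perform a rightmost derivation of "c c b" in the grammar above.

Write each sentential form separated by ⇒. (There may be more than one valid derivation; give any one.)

S ⇒ C b ⇒ c A b ⇒ c c b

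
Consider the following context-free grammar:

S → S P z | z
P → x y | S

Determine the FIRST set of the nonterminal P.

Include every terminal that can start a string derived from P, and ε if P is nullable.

We compute FIRST(P) using the standard algorithm.
FIRST(P) = {x, z}
FIRST(S) = {z}
Therefore, FIRST(P) = {x, z}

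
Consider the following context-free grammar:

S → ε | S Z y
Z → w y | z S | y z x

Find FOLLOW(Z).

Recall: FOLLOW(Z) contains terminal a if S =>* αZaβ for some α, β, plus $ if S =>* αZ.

We compute FOLLOW(Z) using the standard algorithm.
FOLLOW(S) starts with {$}.
FIRST(S) = {w, y, z, ε}
FIRST(Z) = {w, y, z}
FOLLOW(S) = {$, w, y, z}
FOLLOW(Z) = {y}
Therefore, FOLLOW(Z) = {y}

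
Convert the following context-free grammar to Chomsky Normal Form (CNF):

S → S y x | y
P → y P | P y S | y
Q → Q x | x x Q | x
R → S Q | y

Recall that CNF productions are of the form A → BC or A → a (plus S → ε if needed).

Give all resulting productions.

TY → y; TX → x; S → y; P → y; Q → x; R → y; S → S X0; X0 → TY TX; P → TY P; P → P X1; X1 → TY S; Q → Q TX; Q → TX X2; X2 → TX Q; R → S Q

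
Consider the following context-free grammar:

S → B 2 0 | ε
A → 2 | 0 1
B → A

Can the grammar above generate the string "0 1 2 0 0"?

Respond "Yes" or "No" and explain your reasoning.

No - no valid derivation exists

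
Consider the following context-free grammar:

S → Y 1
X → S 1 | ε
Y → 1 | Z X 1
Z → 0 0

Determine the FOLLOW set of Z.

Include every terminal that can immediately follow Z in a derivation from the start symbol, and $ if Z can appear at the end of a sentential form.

We compute FOLLOW(Z) using the standard algorithm.
FOLLOW(S) starts with {$}.
FIRST(S) = {0, 1}
FIRST(X) = {0, 1, ε}
FIRST(Y) = {0, 1}
FIRST(Z) = {0}
FOLLOW(S) = {$, 1}
FOLLOW(X) = {1}
FOLLOW(Y) = {1}
FOLLOW(Z) = {0, 1}
Therefore, FOLLOW(Z) = {0, 1}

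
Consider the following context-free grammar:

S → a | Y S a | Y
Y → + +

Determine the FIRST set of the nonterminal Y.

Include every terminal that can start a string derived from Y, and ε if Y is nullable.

We compute FIRST(Y) using the standard algorithm.
FIRST(S) = {+, a}
FIRST(Y) = {+}
Therefore, FIRST(Y) = {+}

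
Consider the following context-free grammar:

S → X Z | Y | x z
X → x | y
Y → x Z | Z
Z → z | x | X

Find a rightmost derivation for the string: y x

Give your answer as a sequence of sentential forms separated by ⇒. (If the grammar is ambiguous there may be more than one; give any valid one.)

S ⇒ X Z ⇒ X x ⇒ y x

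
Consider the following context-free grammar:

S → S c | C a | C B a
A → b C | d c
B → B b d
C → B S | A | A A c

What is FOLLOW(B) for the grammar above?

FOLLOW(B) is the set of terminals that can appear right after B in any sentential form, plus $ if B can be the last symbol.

We compute FOLLOW(B) using the standard algorithm.
FOLLOW(S) starts with {$}.
FIRST(A) = {b, d}
FIRST(B) = {}
FIRST(C) = {b, d}
FIRST(S) = {b, d}
FOLLOW(A) = {a, b, c, d}
FOLLOW(B) = {a, b, d}
FOLLOW(C) = {a, b, c, d}
FOLLOW(S) = {$, a, b, c, d}
Therefore, FOLLOW(B) = {a, b, d}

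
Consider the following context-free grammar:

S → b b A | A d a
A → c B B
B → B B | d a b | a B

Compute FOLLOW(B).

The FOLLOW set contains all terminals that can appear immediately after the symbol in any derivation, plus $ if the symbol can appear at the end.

We compute FOLLOW(B) using the standard algorithm.
FOLLOW(S) starts with {$}.
FIRST(A) = {c}
FIRST(B) = {a, d}
FIRST(S) = {b, c}
FOLLOW(A) = {$, d}
FOLLOW(B) = {$, a, d}
FOLLOW(S) = {$}
Therefore, FOLLOW(B) = {$, a, d}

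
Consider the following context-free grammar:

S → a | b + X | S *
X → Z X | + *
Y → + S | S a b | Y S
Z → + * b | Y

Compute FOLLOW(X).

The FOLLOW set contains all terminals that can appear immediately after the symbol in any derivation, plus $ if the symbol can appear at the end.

We compute FOLLOW(X) using the standard algorithm.
FOLLOW(S) starts with {$}.
FIRST(S) = {a, b}
FIRST(X) = {+, a, b}
FIRST(Y) = {+, a, b}
FIRST(Z) = {+, a, b}
FOLLOW(S) = {$, *, +, a, b}
FOLLOW(X) = {$, *, +, a, b}
FOLLOW(Y) = {+, a, b}
FOLLOW(Z) = {+, a, b}
Therefore, FOLLOW(X) = {$, *, +, a, b}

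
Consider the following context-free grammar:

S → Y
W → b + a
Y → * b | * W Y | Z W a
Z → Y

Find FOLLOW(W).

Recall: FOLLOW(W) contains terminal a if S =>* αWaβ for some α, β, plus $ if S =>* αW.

We compute FOLLOW(W) using the standard algorithm.
FOLLOW(S) starts with {$}.
FIRST(S) = {*}
FIRST(W) = {b}
FIRST(Y) = {*}
FIRST(Z) = {*}
FOLLOW(S) = {$}
FOLLOW(W) = {*, a}
FOLLOW(Y) = {$, b}
FOLLOW(Z) = {b}
Therefore, FOLLOW(W) = {*, a}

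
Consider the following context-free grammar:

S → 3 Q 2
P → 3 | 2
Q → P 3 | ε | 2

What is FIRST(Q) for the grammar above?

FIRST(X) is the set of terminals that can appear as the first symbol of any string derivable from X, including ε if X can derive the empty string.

We compute FIRST(Q) using the standard algorithm.
FIRST(P) = {2, 3}
FIRST(Q) = {2, 3, ε}
FIRST(S) = {3}
Therefore, FIRST(Q) = {2, 3, ε}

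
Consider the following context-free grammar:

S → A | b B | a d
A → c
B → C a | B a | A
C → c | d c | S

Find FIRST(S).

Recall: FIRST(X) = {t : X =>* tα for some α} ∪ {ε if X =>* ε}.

We compute FIRST(S) using the standard algorithm.
FIRST(A) = {c}
FIRST(B) = {a, b, c, d}
FIRST(C) = {a, b, c, d}
FIRST(S) = {a, b, c}
Therefore, FIRST(S) = {a, b, c}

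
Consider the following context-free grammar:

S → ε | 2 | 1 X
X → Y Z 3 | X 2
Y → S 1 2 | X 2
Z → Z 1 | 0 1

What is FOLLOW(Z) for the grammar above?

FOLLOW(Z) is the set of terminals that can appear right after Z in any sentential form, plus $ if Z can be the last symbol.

We compute FOLLOW(Z) using the standard algorithm.
FOLLOW(S) starts with {$}.
FIRST(S) = {1, 2, ε}
FIRST(X) = {1, 2}
FIRST(Y) = {1, 2}
FIRST(Z) = {0}
FOLLOW(S) = {$, 1}
FOLLOW(X) = {$, 1, 2}
FOLLOW(Y) = {0}
FOLLOW(Z) = {1, 3}
Therefore, FOLLOW(Z) = {1, 3}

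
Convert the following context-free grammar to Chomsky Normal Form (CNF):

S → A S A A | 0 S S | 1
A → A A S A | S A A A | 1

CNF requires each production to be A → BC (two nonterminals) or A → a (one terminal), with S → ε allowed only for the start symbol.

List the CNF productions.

T0 → 0; S → 1; A → 1; S → A X0; X0 → S X1; X1 → A A; S → T0 X2; X2 → S S; A → A X3; X3 → A X4; X4 → S A; A → S X5; X5 → A X6; X6 → A A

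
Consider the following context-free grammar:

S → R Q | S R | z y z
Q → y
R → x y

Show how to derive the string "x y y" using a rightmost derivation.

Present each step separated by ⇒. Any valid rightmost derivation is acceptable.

S ⇒ R Q ⇒ R y ⇒ x y y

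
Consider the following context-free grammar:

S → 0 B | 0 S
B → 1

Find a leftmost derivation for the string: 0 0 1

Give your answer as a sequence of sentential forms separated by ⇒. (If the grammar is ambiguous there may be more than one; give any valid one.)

S ⇒ 0 S ⇒ 0 0 B ⇒ 0 0 1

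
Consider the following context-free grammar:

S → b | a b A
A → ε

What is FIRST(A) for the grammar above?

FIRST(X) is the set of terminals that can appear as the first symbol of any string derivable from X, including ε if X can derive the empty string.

We compute FIRST(A) using the standard algorithm.
FIRST(A) = {ε}
FIRST(S) = {a, b}
Therefore, FIRST(A) = {ε}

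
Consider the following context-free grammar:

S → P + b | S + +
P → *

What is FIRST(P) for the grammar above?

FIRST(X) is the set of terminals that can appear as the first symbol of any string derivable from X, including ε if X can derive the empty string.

We compute FIRST(P) using the standard algorithm.
FIRST(P) = {*}
FIRST(S) = {*}
Therefore, FIRST(P) = {*}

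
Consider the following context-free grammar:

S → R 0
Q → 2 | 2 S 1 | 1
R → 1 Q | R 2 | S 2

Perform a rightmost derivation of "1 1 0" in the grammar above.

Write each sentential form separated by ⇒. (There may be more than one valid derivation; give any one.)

S ⇒ R 0 ⇒ 1 Q 0 ⇒ 1 1 0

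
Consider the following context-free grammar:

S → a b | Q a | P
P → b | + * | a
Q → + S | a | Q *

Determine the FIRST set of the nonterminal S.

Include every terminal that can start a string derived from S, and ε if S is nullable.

We compute FIRST(S) using the standard algorithm.
FIRST(P) = {+, a, b}
FIRST(Q) = {+, a}
FIRST(S) = {+, a, b}
Therefore, FIRST(S) = {+, a, b}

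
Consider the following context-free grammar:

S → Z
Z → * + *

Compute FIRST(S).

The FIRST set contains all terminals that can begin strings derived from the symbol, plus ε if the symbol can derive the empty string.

We compute FIRST(S) using the standard algorithm.
FIRST(S) = {*}
FIRST(Z) = {*}
Therefore, FIRST(S) = {*}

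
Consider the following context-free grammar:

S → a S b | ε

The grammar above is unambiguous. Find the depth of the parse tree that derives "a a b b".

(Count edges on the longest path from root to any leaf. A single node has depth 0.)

3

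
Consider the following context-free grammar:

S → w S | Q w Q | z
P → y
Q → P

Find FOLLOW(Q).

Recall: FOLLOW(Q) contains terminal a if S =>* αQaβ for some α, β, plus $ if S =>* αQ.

We compute FOLLOW(Q) using the standard algorithm.
FOLLOW(S) starts with {$}.
FIRST(P) = {y}
FIRST(Q) = {y}
FIRST(S) = {w, y, z}
FOLLOW(P) = {$, w}
FOLLOW(Q) = {$, w}
FOLLOW(S) = {$}
Therefore, FOLLOW(Q) = {$, w}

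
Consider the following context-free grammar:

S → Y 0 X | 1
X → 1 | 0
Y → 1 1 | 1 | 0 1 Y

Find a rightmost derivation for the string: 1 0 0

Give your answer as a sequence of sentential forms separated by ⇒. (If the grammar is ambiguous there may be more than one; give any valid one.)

S ⇒ Y 0 X ⇒ Y 0 0 ⇒ 1 0 0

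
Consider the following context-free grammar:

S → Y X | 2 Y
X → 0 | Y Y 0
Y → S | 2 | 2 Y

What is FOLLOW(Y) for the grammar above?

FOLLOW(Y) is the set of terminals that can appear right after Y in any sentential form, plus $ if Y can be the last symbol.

We compute FOLLOW(Y) using the standard algorithm.
FOLLOW(S) starts with {$}.
FIRST(S) = {2}
FIRST(X) = {0, 2}
FIRST(Y) = {2}
FOLLOW(S) = {$, 0, 2}
FOLLOW(X) = {$, 0, 2}
FOLLOW(Y) = {$, 0, 2}
Therefore, FOLLOW(Y) = {$, 0, 2}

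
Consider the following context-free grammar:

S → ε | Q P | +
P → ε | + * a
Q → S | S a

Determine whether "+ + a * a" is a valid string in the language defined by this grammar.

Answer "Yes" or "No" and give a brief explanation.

No - no valid derivation exists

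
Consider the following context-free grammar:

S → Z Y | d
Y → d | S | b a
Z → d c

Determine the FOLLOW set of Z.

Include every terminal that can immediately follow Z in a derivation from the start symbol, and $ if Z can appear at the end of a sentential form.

We compute FOLLOW(Z) using the standard algorithm.
FOLLOW(S) starts with {$}.
FIRST(S) = {d}
FIRST(Y) = {b, d}
FIRST(Z) = {d}
FOLLOW(S) = {$}
FOLLOW(Y) = {$}
FOLLOW(Z) = {b, d}
Therefore, FOLLOW(Z) = {b, d}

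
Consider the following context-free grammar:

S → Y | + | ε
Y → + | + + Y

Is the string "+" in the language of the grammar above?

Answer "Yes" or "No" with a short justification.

Yes - a valid derivation exists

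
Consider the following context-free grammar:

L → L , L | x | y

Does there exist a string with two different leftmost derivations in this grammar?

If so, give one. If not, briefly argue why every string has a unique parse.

Yes - the string 'y , x , x , y' has two distinct leftmost derivations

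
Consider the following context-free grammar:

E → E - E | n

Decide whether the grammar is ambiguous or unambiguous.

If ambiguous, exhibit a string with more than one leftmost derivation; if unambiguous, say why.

Ambiguous - the string 'n - n - n - n - n' has two distinct leftmost derivations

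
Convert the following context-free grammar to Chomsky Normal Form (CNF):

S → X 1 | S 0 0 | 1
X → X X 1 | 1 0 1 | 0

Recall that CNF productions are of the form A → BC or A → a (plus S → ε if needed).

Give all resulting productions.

T1 → 1; T0 → 0; S → 1; X → 0; S → X T1; S → S X0; X0 → T0 T0; X → X X1; X1 → X T1; X → T1 X2; X2 → T0 T1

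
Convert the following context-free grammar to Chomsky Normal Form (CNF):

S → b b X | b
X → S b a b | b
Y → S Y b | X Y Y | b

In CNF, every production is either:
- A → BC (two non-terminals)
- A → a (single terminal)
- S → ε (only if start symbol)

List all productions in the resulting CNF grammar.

TB → b; S → b; TA → a; X → b; Y → b; S → TB X0; X0 → TB X; X → S X1; X1 → TB X2; X2 → TA TB; Y → S X3; X3 → Y TB; Y → X X4; X4 → Y Y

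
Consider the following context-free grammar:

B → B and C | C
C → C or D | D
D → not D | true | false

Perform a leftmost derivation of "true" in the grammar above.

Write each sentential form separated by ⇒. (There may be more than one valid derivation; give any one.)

B ⇒ C ⇒ D ⇒ true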